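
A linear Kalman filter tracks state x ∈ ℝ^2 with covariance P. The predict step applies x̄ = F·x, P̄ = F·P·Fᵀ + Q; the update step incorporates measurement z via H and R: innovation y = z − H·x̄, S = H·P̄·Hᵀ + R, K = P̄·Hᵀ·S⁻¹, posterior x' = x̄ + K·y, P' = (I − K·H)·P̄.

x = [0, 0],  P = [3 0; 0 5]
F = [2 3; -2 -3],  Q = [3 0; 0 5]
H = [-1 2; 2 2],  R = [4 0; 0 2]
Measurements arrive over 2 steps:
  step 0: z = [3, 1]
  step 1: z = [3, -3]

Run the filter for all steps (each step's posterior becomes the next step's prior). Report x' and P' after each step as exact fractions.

step 0: x̄ = F·x = [0, 0]
step 0: P̄ = F·P·Fᵀ + Q = [60 -57; -57 62]
step 0: y = z − H·x̄ = [3, 1]
step 0: S = H·P̄·Hᵀ + R = [540 14; 14 34]
step 0: K = P̄·Hᵀ·S⁻¹ = [-1500/4541 1419/4541; 3007/9082 1433/9082]
step 0: x' = x̄ + K·y = [-3081/4541, 5227/4541]
step 0: P' = (I − K·H)·P̄ = [2946/4541 -1527/4541; -1527/4541 4487/9082]
step 1: x̄ = F·x = [501/239, -501/239]
step 1: P̄ = F·P·Fᵀ + Q = [2871/478 -1437/478; -1437/478 3827/478]
step 1: y = z − H·x̄ = [2220/239, -3]
step 1: S = H·P̄·Hᵀ + R = [25839/478 14; 14 34]
step 1: K = P̄·Hᵀ·S⁻¹ = [-117741/392419 117732/392419; 121087/392419 65558/392419]
step 1: x' = x̄ + K·y = [-624255/392419, 105465/392419]
step 1: P' = (I − K·H)·P̄ = [235476/392419 -117744/392419; -117744/392419 183302/392419]

step 0: x' = [-3081/4541, 5227/4541], P' = [2946/4541 -1527/4541; -1527/4541 4487/9082]
step 1: x' = [-624255/392419, 105465/392419], P' = [235476/392419 -117744/392419; -117744/392419 183302/392419]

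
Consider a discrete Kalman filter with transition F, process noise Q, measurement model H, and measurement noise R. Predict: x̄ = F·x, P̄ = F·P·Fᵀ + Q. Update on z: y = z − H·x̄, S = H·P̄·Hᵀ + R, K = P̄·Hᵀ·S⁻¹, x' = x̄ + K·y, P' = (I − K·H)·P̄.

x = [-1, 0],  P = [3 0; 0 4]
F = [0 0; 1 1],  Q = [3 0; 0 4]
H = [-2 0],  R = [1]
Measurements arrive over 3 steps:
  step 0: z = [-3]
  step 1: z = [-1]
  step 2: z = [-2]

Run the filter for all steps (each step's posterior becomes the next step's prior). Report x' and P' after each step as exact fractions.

step 0: x' = [18/13, -1], P' = [3/13 0; 0 11]
step 1: x' = [6/13, 5/13], P' = [3/13 0; 0 198/13]
step 2: x' = [12/13, 11/13], P' = [3/13 0; 0 253/13]

step 0: x̄ = F·x = [0, -1]
step 0: P̄ = F·P·Fᵀ + Q = [3 0; 0 11]
step 0: y = z − H·x̄ = [-3]
step 0: S = H·P̄·Hᵀ + R = [13]
step 0: K = P̄·Hᵀ·S⁻¹ = [-6/13; 0]
step 0: x' = x̄ + K·y = [18/13, -1]
step 0: P' = (I − K·H)·P̄ = [3/13 0; 0 11]
step 1: x̄ = F·x = [0, 5/13]
step 1: P̄ = F·P·Fᵀ + Q = [3 0; 0 198/13]
step 1: y = z − H·x̄ = [-1]
step 1: S = H·P̄·Hᵀ + R = [13]
step 1: K = P̄·Hᵀ·S⁻¹ = [-6/13; 0]
step 1: x' = x̄ + K·y = [6/13, 5/13]
step 1: P' = (I − K·H)·P̄ = [3/13 0; 0 198/13]
step 2: x̄ = F·x = [0, 11/13]
step 2: P̄ = F·P·Fᵀ + Q = [3 0; 0 253/13]
step 2: y = z − H·x̄ = [-2]
step 2: S = H·P̄·Hᵀ + R = [13]
step 2: K = P̄·Hᵀ·S⁻¹ = [-6/13; 0]
step 2: x' = x̄ + K·y = [12/13, 11/13]
step 2: P' = (I − K·H)·P̄ = [3/13 0; 0 253/13]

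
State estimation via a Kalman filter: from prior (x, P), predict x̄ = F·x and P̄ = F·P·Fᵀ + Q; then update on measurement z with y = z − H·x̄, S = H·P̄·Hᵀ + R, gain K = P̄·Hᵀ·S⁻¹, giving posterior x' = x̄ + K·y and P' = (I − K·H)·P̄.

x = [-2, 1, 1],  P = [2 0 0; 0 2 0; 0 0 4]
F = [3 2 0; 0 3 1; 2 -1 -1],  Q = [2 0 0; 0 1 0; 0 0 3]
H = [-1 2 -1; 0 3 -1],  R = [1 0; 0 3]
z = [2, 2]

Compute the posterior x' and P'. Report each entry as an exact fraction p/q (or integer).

x' = [-7284/10573, 4036/10573, -7550/10573]
P' = [21308/10573 5728/10573 -1452/10573; 5728/10573 6865/10573 9357/10573; -1452/10573 9357/10573 24762/10573]

x̄ = F·x = [-4, 4, -6]
P̄ = F·P·Fᵀ + Q = [28 12 8; 12 23 -10; 8 -10 17]
y = z − H·x̄ = [-16, -16]
S = H·P̄·Hᵀ + R = [146 177; 177 287]
K = P̄·Hᵀ·S⁻¹ = [-8400/10573 6212/10573; -1355/10573 3746/10573; -4596/10573 1103/10573]
x' = x̄ + K·y = [-7284/10573, 4036/10573, -7550/10573]
P' = (I − K·H)·P̄ = [21308/10573 5728/10573 -1452/10573; 5728/10573 6865/10573 9357/10573; -1452/10573 9357/10573 24762/10573]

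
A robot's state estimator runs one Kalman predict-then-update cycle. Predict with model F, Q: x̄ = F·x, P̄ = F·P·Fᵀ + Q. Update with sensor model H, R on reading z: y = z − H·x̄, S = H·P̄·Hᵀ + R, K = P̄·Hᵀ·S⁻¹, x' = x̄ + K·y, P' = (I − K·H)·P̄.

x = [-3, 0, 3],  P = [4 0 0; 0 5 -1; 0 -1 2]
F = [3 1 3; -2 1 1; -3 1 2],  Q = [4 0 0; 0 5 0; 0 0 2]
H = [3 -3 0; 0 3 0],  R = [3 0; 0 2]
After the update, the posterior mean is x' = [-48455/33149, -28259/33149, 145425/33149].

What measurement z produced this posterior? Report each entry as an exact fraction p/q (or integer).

x̄ = F·x = [0, 9, 15]
P̄ = F·P·Fᵀ + Q = [57 -17 -24; -17 26 30; -24 30 47]
S = H·P̄·Hᵀ + R = [1056 -387; -387 236]
K = P̄·Hᵀ·S⁻¹ = [10885/33149 10686/33149; -86/33149 10815/33149; -1134/33149 10782/33149]
x' − x̄ = [-48455/33149, -326600/33149, -351810/33149] = K·y
y = (KᵀK)⁻¹·Kᵀ·(x' − x̄) = [25, -30]
z = y + H·x̄ = [25, -30] + [-27, 27] = [-2, -3]

z = [-2, -3]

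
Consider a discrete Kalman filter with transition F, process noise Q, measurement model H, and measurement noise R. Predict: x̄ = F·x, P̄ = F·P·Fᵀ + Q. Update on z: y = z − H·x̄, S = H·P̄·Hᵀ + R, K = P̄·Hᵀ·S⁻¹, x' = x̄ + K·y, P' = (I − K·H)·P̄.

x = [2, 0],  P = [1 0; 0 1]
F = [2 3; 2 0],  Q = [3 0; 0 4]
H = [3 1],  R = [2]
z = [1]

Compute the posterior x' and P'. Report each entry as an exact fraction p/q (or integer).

x̄ = F·x = [4, 4]
P̄ = F·P·Fᵀ + Q = [16 4; 4 8]
y = z − H·x̄ = [-15]
S = H·P̄·Hᵀ + R = [178]
K = P̄·Hᵀ·S⁻¹ = [26/89; 10/89]
x' = x̄ + K·y = [-34/89, 206/89]
P' = (I − K·H)·P̄ = [72/89 -164/89; -164/89 512/89]

x' = [-34/89, 206/89]
P' = [72/89 -164/89; -164/89 512/89]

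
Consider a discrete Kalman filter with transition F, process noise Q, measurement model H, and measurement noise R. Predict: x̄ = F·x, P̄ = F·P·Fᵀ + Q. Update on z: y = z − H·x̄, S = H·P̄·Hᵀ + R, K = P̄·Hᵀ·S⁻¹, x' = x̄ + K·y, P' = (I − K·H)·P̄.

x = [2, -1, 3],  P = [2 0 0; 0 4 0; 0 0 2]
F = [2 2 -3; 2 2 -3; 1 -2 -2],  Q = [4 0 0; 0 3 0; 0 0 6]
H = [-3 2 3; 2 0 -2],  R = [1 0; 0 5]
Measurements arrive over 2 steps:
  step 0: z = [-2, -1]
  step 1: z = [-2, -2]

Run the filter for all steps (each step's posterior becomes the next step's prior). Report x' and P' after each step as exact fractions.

step 0: x̄ = F·x = [-7, -7, -2]
step 0: P̄ = F·P·Fᵀ + Q = [46 42 0; 42 45 0; 0 0 32]
step 0: y = z − H·x̄ = [-3, 9]
step 0: S = H·P̄·Hᵀ + R = [379 -300; -300 317]
step 0: K = P̄·Hᵀ·S⁻¹ = [10482/30143 18668/30143; 13788/30143 21036/30143; 11232/30143 4544/30143]
step 0: x' = x̄ + K·y = [-74435/30143, -63041/30143, -53086/30143]
step 0: P' = (I − K·H)·P̄ = [235150/30143 75246/30143 188480/30143; 75246/30143 85779/30143 22656/30143; 188480/30143 22656/30143 177120/30143]
step 1: x̄ = F·x = [-115694/30143, -115694/30143, 157819/30143]
step 1: P̄ = F·P·Fᵀ + Q = [1066704/30143 946132/30143 -234636/30143; 946132/30143 1036561/30143 -234636/30143; -234636/30143 -234636/30143 593948/30143]
step 1: y = z − H·x̄ = [-649437/30143, 486740/30143]
step 1: S = H·P̄·Hᵀ + R = [9176487/30143 -8056472/30143; -8056472/30143 8670411/30143]
step 1: K = P̄·Hᵀ·S⁻¹ = [116964708/486254611 254646296/486254611; 208580330/486254611 326250896/486254611; 137105888/486254611 34460208/486254611]
step 1: x' = x̄ + K·y = [-274405730/486254611, -1092033428/486254611, 148350911/486254611]
step 1: P' = (I − K·H)·P̄ = [3026618784/486254611 1013405964/486254611 2390003044/486254611; 1013405964/486254611 1327731025/486254611 197778724/486254611; 2390003044/486254611 197778724/486254611 2303852524/486254611]

step 0: x' = [-74435/30143, -63041/30143, -53086/30143], P' = [235150/30143 75246/30143 188480/30143; 75246/30143 85779/30143 22656/30143; 188480/30143 22656/30143 177120/30143]
step 1: x' = [-274405730/486254611, -1092033428/486254611, 148350911/486254611], P' = [3026618784/486254611 1013405964/486254611 2390003044/486254611; 1013405964/486254611 1327731025/486254611 197778724/486254611; 2390003044/486254611 197778724/486254611 2303852524/486254611]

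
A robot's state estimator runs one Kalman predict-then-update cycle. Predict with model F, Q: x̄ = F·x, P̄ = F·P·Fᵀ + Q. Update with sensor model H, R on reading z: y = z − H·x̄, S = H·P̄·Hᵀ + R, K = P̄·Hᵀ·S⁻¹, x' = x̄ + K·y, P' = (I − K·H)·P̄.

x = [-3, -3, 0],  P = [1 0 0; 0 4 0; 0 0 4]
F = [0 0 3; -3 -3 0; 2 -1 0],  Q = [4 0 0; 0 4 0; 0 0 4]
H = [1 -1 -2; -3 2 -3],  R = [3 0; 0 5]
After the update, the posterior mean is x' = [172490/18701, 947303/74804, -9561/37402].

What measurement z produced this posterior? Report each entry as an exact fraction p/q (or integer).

z = [-3, -2]

x̄ = F·x = [0, 18, -3]
P̄ = F·P·Fᵀ + Q = [40 0 0; 0 49 6; 0 6 12]
S = H·P̄·Hᵀ + R = [164 -152; -152 597]
K = P̄·Hᵀ·S⁻¹ = [1410/18701 -3400/18701; -24257/74804 962/18701; -10779/37402 -2124/18701]
x' − x̄ = [172490/18701, -399169/74804, 102645/37402] = K·y
y = (KᵀK)⁻¹·Kᵀ·(x' − x̄) = [9, -47]
z = y + H·x̄ = [9, -47] + [-12, 45] = [-3, -2]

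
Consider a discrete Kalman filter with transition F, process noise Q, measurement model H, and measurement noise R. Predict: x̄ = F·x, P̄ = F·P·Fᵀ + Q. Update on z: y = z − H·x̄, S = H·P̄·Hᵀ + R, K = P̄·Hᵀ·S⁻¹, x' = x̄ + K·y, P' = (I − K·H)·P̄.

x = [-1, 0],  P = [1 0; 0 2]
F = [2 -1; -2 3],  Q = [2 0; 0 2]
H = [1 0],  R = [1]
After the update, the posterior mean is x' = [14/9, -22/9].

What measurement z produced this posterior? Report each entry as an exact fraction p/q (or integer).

z = [2]

x̄ = F·x = [-2, 2]
P̄ = F·P·Fᵀ + Q = [8 -10; -10 24]
S = H·P̄·Hᵀ + R = [9]
K = P̄·Hᵀ·S⁻¹ = [8/9; -10/9]
x' − x̄ = [32/9, -40/9] = K·y
y = (KᵀK)⁻¹·Kᵀ·(x' − x̄) = [4]
z = y + H·x̄ = [4] + [-2] = [2]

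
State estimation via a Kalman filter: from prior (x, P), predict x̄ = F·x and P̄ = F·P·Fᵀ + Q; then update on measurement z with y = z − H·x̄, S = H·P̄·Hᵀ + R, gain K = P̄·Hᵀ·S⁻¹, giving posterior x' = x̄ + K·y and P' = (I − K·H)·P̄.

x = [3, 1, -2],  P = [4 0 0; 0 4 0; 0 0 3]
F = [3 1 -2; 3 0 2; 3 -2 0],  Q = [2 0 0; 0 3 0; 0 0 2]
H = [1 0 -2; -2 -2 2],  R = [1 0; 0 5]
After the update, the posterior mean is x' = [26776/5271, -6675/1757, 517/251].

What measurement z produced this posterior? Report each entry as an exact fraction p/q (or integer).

x̄ = F·x = [14, 5, 7]
P̄ = F·P·Fᵀ + Q = [54 24 28; 24 51 36; 28 36 54]
S = H·P̄·Hᵀ + R = [159 -60; -60 321]
K = P̄·Hᵀ·S⁻¹ = [-246/1757 -1780/5271; -744/1757 -566/1757; -1280/2259 -380/2259]
x' − x̄ = [-47018/5271, -15460/1757, -1240/251] = K·y
y = (KᵀK)⁻¹·Kᵀ·(x' − x̄) = [1, 26]
z = y + H·x̄ = [1, 26] + [0, -24] = [1, 2]

z = [1, 2]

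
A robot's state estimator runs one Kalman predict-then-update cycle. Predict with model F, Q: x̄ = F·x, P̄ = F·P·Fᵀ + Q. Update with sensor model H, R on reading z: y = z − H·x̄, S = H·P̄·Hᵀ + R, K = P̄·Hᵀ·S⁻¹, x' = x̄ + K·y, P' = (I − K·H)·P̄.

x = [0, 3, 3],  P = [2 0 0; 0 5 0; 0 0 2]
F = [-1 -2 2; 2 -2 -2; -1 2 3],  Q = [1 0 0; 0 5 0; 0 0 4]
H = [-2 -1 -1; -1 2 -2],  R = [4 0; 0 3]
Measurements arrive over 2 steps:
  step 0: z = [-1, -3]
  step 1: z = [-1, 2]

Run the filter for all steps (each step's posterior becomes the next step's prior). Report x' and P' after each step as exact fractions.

step 0: x' = [-54585/90098, 6866/45049, 93764/45049], P' = [314897/90098 -79176/45049 -158237/45049; -79176/45049 82420/45049 105472/45049; -158237/45049 105472/45049 201842/45049]
step 1: x' = [4041942321/6019112393, 4458111144/6019112393, -3618664865/6019112393], P' = [12890286688/6019112393 -6178807839/6019112393 -12353769581/6019112393; -6178807839/6019112393 8350637980/6019112393 9079467454/6019112393; -12353769581/6019112393 9079467454/6019112393 17256939692/6019112393]

step 0: x̄ = F·x = [0, -12, 15]
step 0: P̄ = F·P·Fᵀ + Q = [31 8 -6; 8 41 -36; -6 -36 44]
step 0: y = z − H·x̄ = [2, 51]
step 0: S = H·P̄·Hᵀ + R = [149 14; 14 606]
step 0: K = P̄·Hᵀ·S⁻¹ = [-19371/45049 449/90098; -7385/45049 11024/45049; 2290/45049 -11501/45049]
step 0: x' = x̄ + K·y = [-54585/90098, 6866/45049, 93764/45049]
step 0: P' = (I − K·H)·P̄ = [314897/90098 -79176/45049 -158237/45049; -79176/45049 82420/45049 105472/45049; -158237/45049 105472/45049 201842/45049]
step 1: x̄ = F·x = [402177/90098, -255845/45049, 644633/90098]
step 1: P̄ = F·P·Fᵀ + Q = [1624027/90098 -1583655/45049 3238123/90098; -1583655/45049 4735167/45049 -4651301/45049; 3238123/90098 -4651301/45049 10031385/90098]
step 1: y = z − H·x̄ = [847199/90098, 2895019/90098]
step 1: S = H·P̄·Hᵀ + R = [8036267/90098 30062701/90098; 30062701/90098 179943745/90098]
step 1: K = P̄·Hᵀ·S⁻¹ = [-1811998989/6019112393 -180121068/6019112393; -1268122439/6019112393 1573716297/6019112393; -407216996/6019112393 -1333724965/6019112393]
step 1: x' = x̄ + K·y = [4041942321/6019112393, 4458111144/6019112393, -3618664865/6019112393]
step 1: P' = (I − K·H)·P̄ = [12890286688/6019112393 -6178807839/6019112393 -12353769581/6019112393; -6178807839/6019112393 8350637980/6019112393 9079467454/6019112393; -12353769581/6019112393 9079467454/6019112393 17256939692/6019112393]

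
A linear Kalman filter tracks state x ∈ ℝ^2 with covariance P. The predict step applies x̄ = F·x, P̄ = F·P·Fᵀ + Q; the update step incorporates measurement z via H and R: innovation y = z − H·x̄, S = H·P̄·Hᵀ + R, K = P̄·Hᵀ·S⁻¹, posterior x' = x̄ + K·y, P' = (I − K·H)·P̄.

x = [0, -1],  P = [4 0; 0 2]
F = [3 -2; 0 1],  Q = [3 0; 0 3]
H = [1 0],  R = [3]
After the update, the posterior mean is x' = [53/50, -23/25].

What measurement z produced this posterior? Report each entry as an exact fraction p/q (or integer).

x̄ = F·x = [2, -1]
P̄ = F·P·Fᵀ + Q = [47 -4; -4 5]
S = H·P̄·Hᵀ + R = [50]
K = P̄·Hᵀ·S⁻¹ = [47/50; -2/25]
x' − x̄ = [-47/50, 2/25] = K·y
y = (KᵀK)⁻¹·Kᵀ·(x' − x̄) = [-1]
z = y + H·x̄ = [-1] + [2] = [1]

z = [1]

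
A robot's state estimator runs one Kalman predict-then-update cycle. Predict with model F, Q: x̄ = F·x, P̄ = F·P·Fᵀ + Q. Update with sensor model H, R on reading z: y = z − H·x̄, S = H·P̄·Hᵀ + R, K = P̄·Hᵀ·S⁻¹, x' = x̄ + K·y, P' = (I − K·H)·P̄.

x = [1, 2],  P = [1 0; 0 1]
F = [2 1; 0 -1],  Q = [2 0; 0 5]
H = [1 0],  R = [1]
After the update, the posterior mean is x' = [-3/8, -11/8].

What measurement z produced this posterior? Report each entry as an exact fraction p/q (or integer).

x̄ = F·x = [4, -2]
P̄ = F·P·Fᵀ + Q = [7 -1; -1 6]
S = H·P̄·Hᵀ + R = [8]
K = P̄·Hᵀ·S⁻¹ = [7/8; -1/8]
x' − x̄ = [-35/8, 5/8] = K·y
y = (KᵀK)⁻¹·Kᵀ·(x' − x̄) = [-5]
z = y + H·x̄ = [-5] + [4] = [-1]

z = [-1]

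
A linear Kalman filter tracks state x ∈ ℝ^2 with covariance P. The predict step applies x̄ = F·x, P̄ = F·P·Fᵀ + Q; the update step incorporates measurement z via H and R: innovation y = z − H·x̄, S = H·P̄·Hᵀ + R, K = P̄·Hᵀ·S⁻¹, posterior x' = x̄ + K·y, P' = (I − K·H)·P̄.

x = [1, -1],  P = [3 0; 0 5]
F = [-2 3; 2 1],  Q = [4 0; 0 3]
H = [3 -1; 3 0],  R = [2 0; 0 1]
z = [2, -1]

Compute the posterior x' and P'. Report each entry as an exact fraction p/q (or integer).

x' = [-1762/6275, -15496/6275]
P' = [1333/12550 3639/12550; 3639/12550 32737/12550]

x̄ = F·x = [-5, 1]
P̄ = F·P·Fᵀ + Q = [61 3; 3 20]
y = z − H·x̄ = [18, 14]
S = H·P̄·Hᵀ + R = [553 540; 540 550]
K = P̄·Hᵀ·S⁻¹ = [18/1255 3999/12550; -1091/1255 10917/12550]
x' = x̄ + K·y = [-1762/6275, -15496/6275]
P' = (I − K·H)·P̄ = [1333/12550 3639/12550; 3639/12550 32737/12550]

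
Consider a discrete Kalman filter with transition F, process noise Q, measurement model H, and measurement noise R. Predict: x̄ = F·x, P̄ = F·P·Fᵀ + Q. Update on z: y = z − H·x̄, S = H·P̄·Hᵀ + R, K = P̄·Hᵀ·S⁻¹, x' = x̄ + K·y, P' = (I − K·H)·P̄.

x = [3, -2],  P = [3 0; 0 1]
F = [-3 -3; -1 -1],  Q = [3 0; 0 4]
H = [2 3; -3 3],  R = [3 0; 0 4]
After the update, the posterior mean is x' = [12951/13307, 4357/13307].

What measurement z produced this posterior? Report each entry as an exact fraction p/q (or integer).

x̄ = F·x = [-3, -1]
P̄ = F·P·Fᵀ + Q = [39 12; 12 8]
S = H·P̄·Hᵀ + R = [375 -198; -198 211]
K = P̄·Hᵀ·S⁻¹ = [2672/13307 -2601/13307; 2584/13307 1668/13307]
x' − x̄ = [52872/13307, 17664/13307] = K·y
y = (KᵀK)⁻¹·Kᵀ·(x' − x̄) = [12, -8]
z = y + H·x̄ = [12, -8] + [-9, 6] = [3, -2]

z = [3, -2]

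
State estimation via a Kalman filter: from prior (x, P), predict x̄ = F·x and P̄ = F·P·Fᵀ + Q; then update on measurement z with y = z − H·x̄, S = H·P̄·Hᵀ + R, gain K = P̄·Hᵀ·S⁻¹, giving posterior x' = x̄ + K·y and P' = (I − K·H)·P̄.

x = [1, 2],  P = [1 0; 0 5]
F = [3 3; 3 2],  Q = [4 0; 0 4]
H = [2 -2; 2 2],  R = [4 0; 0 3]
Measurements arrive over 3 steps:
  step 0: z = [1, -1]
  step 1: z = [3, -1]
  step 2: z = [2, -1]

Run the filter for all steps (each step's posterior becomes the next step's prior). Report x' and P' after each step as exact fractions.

step 0: x' = [-51/14012, -2897/7006], P' = [2925/7006 -138/3503; -138/3503 1425/3503]
step 1: x' = [797551/2059014, -3775085/4118028], P' = [1681901/4118028 -82633/2059014; -82633/2059014 831505/2059014]
step 2: x' = [184555911/1363346828, -6388212997/9543427796], P' = [556739023/1363346828 -54792745/1363346828; -54792745/1363346828 3853232437/9543427796]

step 0: x̄ = F·x = [9, 7]
step 0: P̄ = F·P·Fᵀ + Q = [58 39; 39 33]
step 0: y = z − H·x̄ = [-3, -33]
step 0: S = H·P̄·Hᵀ + R = [56 100; 100 679]
step 0: K = P̄·Hᵀ·S⁻¹ = [3201/14012 883/3503; -1563/7006 858/3503]
step 0: x' = x̄ + K·y = [-51/14012, -2897/7006]
step 0: P' = (I − K·H)·P̄ = [2925/7006 -138/3503; -138/3503 1425/3503]
step 1: x̄ = F·x = [-17535/14012, -11741/14012]
step 1: P̄ = F·P·Fᵀ + Q = [75031/7006 39285/7006; 39285/7006 62437/7006]
step 1: y = z − H·x̄ = [13406/3503, 11135/3503]
step 1: S = H·P̄·Hᵀ + R = [131808/3503 25188/3503; 25188/3503 442585/3503]
step 1: K = P̄·Hᵀ·S⁻¹ = [1847167/8236056 168515/686338; -457069/2059014 83208/343169]
step 1: x' = x̄ + K·y = [797551/2059014, -3775085/4118028]
step 1: P' = (I − K·H)·P̄ = [1681901/4118028 -82633/2059014; -82633/2059014 831505/2059014]
step 2: x̄ = F·x = [-2179983/1372676, -691216/1029507]
step 2: P̄ = F·P·Fᵀ + Q = [14533841/1372676 7545393/1372676; 7545393/1372676 36278069/4118028]
step 2: y = z − H·x̄ = [7893113/2059014, 7245799/2059014]
step 2: S = H·P̄·Hᵀ + R = [38725262/1029507 7323454/1029507; 7323454/1029507 128240471/1029507]
step 2: K = P̄·Hᵀ·S⁻¹ = [76441471/340836707 83657713/340836707; -1059195413/4771713898 578280537/2385856949]
step 2: x' = x̄ + K·y = [184555911/1363346828, -6388212997/9543427796]
step 2: P' = (I − K·H)·P̄ = [556739023/1363346828 -54792745/1363346828; -54792745/1363346828 3853232437/9543427796]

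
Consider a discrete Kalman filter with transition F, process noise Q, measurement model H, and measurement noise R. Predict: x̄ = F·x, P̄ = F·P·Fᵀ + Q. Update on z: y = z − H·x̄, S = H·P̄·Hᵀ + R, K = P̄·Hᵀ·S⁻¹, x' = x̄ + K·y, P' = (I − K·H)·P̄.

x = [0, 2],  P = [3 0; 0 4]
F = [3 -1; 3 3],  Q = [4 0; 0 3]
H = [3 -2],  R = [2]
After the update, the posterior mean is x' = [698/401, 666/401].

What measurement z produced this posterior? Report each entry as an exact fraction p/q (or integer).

x̄ = F·x = [-2, 6]
P̄ = F·P·Fᵀ + Q = [35 15; 15 66]
S = H·P̄·Hᵀ + R = [401]
K = P̄·Hᵀ·S⁻¹ = [75/401; -87/401]
x' − x̄ = [1500/401, -1740/401] = K·y
y = (KᵀK)⁻¹·Kᵀ·(x' − x̄) = [20]
z = y + H·x̄ = [20] + [-18] = [2]

z = [2]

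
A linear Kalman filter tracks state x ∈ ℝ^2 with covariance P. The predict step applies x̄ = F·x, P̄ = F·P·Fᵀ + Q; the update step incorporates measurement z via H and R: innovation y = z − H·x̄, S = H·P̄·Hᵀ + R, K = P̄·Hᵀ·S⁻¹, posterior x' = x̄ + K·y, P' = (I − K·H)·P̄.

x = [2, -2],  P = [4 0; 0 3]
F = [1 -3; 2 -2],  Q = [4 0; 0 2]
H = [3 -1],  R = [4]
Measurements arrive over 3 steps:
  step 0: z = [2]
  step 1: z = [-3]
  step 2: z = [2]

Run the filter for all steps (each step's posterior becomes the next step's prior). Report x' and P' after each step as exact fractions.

step 0: x' = [438/193, 872/193], P' = [514/193 1226/193; 1226/193 3486/193]
step 1: x' = [-75118/81135, 5645/16227], P' = [100264/81135 34648/16227; 34648/16227 92012/16227]
step 2: x' = [866881/11812757, -20154945/11812757], P' = [13877456/11812757 23626880/11812757; 23626880/11812757 63466124/11812757]

step 0: x̄ = F·x = [8, 8]
step 0: P̄ = F·P·Fᵀ + Q = [35 26; 26 30]
step 0: y = z − H·x̄ = [-14]
step 0: S = H·P̄·Hᵀ + R = [193]
step 0: K = P̄·Hᵀ·S⁻¹ = [79/193; 48/193]
step 0: x' = x̄ + K·y = [438/193, 872/193]
step 0: P' = (I − K·H)·P̄ = [514/193 1226/193; 1226/193 3486/193]
step 1: x̄ = F·x = [-2178/193, -868/193]
step 1: P̄ = F·P·Fᵀ + Q = [25304/193 12136/193; 12136/193 6578/193]
step 1: y = z − H·x̄ = [5087/193]
step 1: S = H·P̄·Hᵀ + R = [162270/193]
step 1: K = P̄·Hᵀ·S⁻¹ = [31888/81135; 2983/16227]
step 1: x' = x̄ + K·y = [-75118/81135, 5645/16227]
step 1: P' = (I − K·H)·P̄ = [100264/81135 34648/16227; 34648/16227 92012/16227]
step 2: x̄ = F·x = [-159793/81135, -206686/81135]
step 2: P̄ = F·P·Fᵀ + Q = [3525904/81135 1574968/81135; 1574968/81135 1017646/81135]
step 2: y = z − H·x̄ = [434963/81135]
step 2: S = H·P̄·Hᵀ + R = [23625514/81135]
step 2: K = P̄·Hᵀ·S⁻¹ = [4501372/11812757; 1853629/11812757]
step 2: x' = x̄ + K·y = [866881/11812757, -20154945/11812757]
step 2: P' = (I − K·H)·P̄ = [13877456/11812757 23626880/11812757; 23626880/11812757 63466124/11812757]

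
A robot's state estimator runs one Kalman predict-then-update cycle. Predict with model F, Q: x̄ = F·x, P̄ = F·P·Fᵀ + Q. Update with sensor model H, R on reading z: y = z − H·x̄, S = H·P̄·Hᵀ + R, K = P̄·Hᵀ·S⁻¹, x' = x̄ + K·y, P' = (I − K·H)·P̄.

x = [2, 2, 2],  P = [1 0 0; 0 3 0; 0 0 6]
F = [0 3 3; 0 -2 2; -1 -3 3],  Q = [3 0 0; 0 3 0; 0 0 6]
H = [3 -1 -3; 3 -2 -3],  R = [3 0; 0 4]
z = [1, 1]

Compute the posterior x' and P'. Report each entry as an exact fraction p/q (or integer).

x' = [14163/6664, 7831/6664, 8033/6664]
P' = [176835/6664 58239/6664 148185/6664; 58239/6664 34791/6664 41781/6664; 148185/6664 41781/6664 128587/6664]

x̄ = F·x = [12, 0, -2]
P̄ = F·P·Fᵀ + Q = [84 18 27; 18 39 54; 27 54 88]
y = z − H·x̄ = [-41, -41]
S = H·P̄·Hᵀ + R = [1320 1464; 1464 1654]
K = P̄·Hᵀ·S⁻¹ = [9237/6664 -954/833; 4861/6664 -1263/1666; 5671/6664 -774/833]
x' = x̄ + K·y = [14163/6664, 7831/6664, 8033/6664]
P' = (I − K·H)·P̄ = [176835/6664 58239/6664 148185/6664; 58239/6664 34791/6664 41781/6664; 148185/6664 41781/6664 128587/6664]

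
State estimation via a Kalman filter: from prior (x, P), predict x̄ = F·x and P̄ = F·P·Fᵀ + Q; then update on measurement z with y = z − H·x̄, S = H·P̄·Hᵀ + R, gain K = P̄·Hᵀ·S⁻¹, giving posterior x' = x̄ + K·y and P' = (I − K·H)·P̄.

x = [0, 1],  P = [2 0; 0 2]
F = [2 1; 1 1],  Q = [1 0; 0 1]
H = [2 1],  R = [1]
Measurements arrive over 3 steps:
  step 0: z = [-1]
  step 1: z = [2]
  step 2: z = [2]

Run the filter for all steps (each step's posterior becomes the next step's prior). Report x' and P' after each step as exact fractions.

step 0: x̄ = F·x = [1, 1]
step 0: P̄ = F·P·Fᵀ + Q = [11 6; 6 5]
step 0: y = z − H·x̄ = [-4]
step 0: S = H·P̄·Hᵀ + R = [74]
step 0: K = P̄·Hᵀ·S⁻¹ = [14/37; 17/74]
step 0: x' = x̄ + K·y = [-19/37, 3/37]
step 0: P' = (I − K·H)·P̄ = [15/37 -16/37; -16/37 81/74]
step 1: x̄ = F·x = [-35/37, -16/37]
step 1: P̄ = F·P·Fᵀ + Q = [147/74 45/74; 45/74 121/74]
step 1: y = z − H·x̄ = [160/37]
step 1: S = H·P̄·Hᵀ + R = [963/74]
step 1: K = P̄·Hᵀ·S⁻¹ = [113/321; 211/963]
step 1: x' = x̄ + K·y = [185/321, 496/963]
step 1: P' = (I − K·H)·P̄ = [40/107 -127/321; -127/321 973/963]
step 2: x̄ = F·x = [1606/963, 1051/963]
step 2: P̄ = F·P·Fᵀ + Q = [1852/963 550/963; 550/963 1534/963]
step 2: y = z − H·x̄ = [-779/321]
step 2: S = H·P̄·Hᵀ + R = [1345/107]
step 2: K = P̄·Hᵀ·S⁻¹ = [1418/4035; 878/4035]
step 2: x' = x̄ + K·y = [1096/1345, 2273/4035]
step 2: P' = (I − K·H)·P̄ = [1496/4035 -1574/4035; -1574/4035 1342/1345]

step 0: x' = [-19/37, 3/37], P' = [15/37 -16/37; -16/37 81/74]
step 1: x' = [185/321, 496/963], P' = [40/107 -127/321; -127/321 973/963]
step 2: x' = [1096/1345, 2273/4035], P' = [1496/4035 -1574/4035; -1574/4035 1342/1345]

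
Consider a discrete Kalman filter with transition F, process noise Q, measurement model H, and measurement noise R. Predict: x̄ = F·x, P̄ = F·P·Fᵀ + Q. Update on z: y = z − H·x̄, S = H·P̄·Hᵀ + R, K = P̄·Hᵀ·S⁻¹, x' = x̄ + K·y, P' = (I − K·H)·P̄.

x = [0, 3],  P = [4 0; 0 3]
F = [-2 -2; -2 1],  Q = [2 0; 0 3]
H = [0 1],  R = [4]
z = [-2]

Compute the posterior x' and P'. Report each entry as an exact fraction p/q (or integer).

x' = [-103/13, -16/13]
P' = [340/13 20/13; 20/13 44/13]

x̄ = F·x = [-6, 3]
P̄ = F·P·Fᵀ + Q = [30 10; 10 22]
y = z − H·x̄ = [-5]
S = H·P̄·Hᵀ + R = [26]
K = P̄·Hᵀ·S⁻¹ = [5/13; 11/13]
x' = x̄ + K·y = [-103/13, -16/13]
P' = (I − K·H)·P̄ = [340/13 20/13; 20/13 44/13]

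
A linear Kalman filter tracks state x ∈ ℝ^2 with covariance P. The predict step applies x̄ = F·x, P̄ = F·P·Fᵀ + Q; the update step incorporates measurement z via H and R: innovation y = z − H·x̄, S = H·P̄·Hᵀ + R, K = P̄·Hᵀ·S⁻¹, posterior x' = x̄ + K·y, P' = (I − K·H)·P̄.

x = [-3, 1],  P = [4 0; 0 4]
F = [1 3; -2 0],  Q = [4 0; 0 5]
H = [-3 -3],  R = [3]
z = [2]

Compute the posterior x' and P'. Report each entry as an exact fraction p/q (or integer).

x' = [-180/37, 157/37]
P' = [656/37 -647/37; -647/37 2601/148]

x̄ = F·x = [0, 6]
P̄ = F·P·Fᵀ + Q = [44 -8; -8 21]
y = z − H·x̄ = [20]
S = H·P̄·Hᵀ + R = [444]
K = P̄·Hᵀ·S⁻¹ = [-9/37; -13/148]
x' = x̄ + K·y = [-180/37, 157/37]
P' = (I − K·H)·P̄ = [656/37 -647/37; -647/37 2601/148]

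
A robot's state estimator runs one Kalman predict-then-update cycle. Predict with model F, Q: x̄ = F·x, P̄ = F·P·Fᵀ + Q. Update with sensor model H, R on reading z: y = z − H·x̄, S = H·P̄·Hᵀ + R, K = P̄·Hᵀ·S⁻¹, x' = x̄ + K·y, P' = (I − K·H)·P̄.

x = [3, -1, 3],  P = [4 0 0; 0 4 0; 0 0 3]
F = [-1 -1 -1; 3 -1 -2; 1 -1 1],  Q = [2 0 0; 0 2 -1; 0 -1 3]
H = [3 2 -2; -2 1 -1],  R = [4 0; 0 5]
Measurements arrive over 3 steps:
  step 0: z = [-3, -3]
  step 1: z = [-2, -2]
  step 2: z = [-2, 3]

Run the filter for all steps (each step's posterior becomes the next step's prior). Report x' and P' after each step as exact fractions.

step 0: x̄ = F·x = [-5, 4, 7]
step 0: P̄ = F·P·Fᵀ + Q = [13 -2 -3; -2 54 9; -3 9 14]
step 0: y = z − H·x̄ = [18, -10]
step 0: S = H·P̄·Hᵀ + R = [333 21; 21 103]
step 0: K = P̄·Hᵀ·S⁻¹ = [2374/16929 -1531/5643; 77/342 49/114; -989/16929 122/5643]
step 0: x' = x̄ + K·y = [1339/5643, 214/57, 32347/5643]
step 0: P' = (I − K·H)·P̄ = [7918/16929 -83/171 -1088/16929; -83/171 533/38 2197/171; -1088/16929 2197/171 217849/16929]
step 1: x̄ = F·x = [-2888/297, -81863/5643, 12500/5643]
step 1: P̄ = F·P·Fᵀ + Q = [96155/1782 138887/1782 1459/1782; 138887/1782 4292675/33858 115723/33858; 1459/1782 115723/33858 186515/33858]
step 1: y = z − H·x̄ = [31096/513, -2963/627]
step 1: S = H·P̄·Hᵀ + R = [5900227/3078 -25643/171; -25643/171 7903/209]
step 1: K = P̄·Hᵀ·S⁻¹ = [27594391/188088293 -393839080/1692794637; 50019271/188088293 329864918/1692794637; -2348781/188088293 -250739074/1692794637]
step 1: x' = x̄ + K·y = [454531720/1692794637, 1171499329/1692794637, 3653315638/1692794637]
step 1: P' = (I − K·H)·P̄ = [704541268/1692794637 -213993632/1692794637 346119232/1692794637; -213993632/1692794637 9013735705/1692794637 7792398379/1692794637; 346119232/1692794637 7792398379/1692794637 8353855285/1692794637]
step 2: x̄ = F·x = [-1759782229/564264879, -2371511815/564264879, 2936348029/1692794637]
step 2: P̄ = F·P·Fᵀ + Q = [4145196610/188088293 5229653960/188088293 -245633104/564264879; 5229653960/188088293 8939526895/188088293 573782147/564264879; -245633104/564264879 573782147/564264879 8685945139/1692794637]
step 2: y = z − H·x̄ = [32554217735/1692794637, 4570574011/1692794637]
step 2: S = H·P̄·Hᵀ + R = [1258973500630/1692794637 -100246413268/1692794637; -100246413268/1692794637 52174905649/1692794637]
step 2: K = P̄·Hᵀ·S⁻¹ = [801452384701/5477872607893 -1274898141464/5477872607893; 4146787151086/16433617823679 3117074809066/16433617823679; -411311123950/16433617823679 -2519720414254/16433617823679]
step 2: x' = x̄ + K·y = [-5113407906280/5477872607893, 6365150213171/5477872607893, 4597592696577/5477872607893]
step 2: P' = (I − K·H)·P̄ = [2279255850492/5477872607893 -694457118396/5477872607893 1121521887940/5477872607893; -694457118396/5477872607893 77777475032329/16433617823679 66358843697375/16433617823679; 1121521887940/5477872607893 66358843697375/16433617823679 72228314441005/16433617823679]

step 0: x' = [1339/5643, 214/57, 32347/5643], P' = [7918/16929 -83/171 -1088/16929; -83/171 533/38 2197/171; -1088/16929 2197/171 217849/16929]
step 1: x' = [454531720/1692794637, 1171499329/1692794637, 3653315638/1692794637], P' = [704541268/1692794637 -213993632/1692794637 346119232/1692794637; -213993632/1692794637 9013735705/1692794637 7792398379/1692794637; 346119232/1692794637 7792398379/1692794637 8353855285/1692794637]
step 2: x' = [-5113407906280/5477872607893, 6365150213171/5477872607893, 4597592696577/5477872607893], P' = [2279255850492/5477872607893 -694457118396/5477872607893 1121521887940/5477872607893; -694457118396/5477872607893 77777475032329/16433617823679 66358843697375/16433617823679; 1121521887940/5477872607893 66358843697375/16433617823679 72228314441005/16433617823679]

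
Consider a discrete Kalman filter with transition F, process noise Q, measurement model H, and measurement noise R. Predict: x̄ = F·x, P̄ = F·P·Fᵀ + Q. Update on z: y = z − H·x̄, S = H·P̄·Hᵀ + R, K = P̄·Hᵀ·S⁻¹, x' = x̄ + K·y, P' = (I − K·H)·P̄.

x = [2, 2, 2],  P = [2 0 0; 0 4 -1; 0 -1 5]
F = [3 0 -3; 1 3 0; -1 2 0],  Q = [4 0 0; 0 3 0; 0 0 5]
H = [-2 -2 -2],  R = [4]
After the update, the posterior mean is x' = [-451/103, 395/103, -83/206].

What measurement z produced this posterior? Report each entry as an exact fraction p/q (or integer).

x̄ = F·x = [0, 8, 2]
P̄ = F·P·Fᵀ + Q = [67 15 0; 15 41 22; 0 22 23]
S = H·P̄·Hᵀ + R = [824]
K = P̄·Hᵀ·S⁻¹ = [-41/206; -39/206; -45/412]
x' − x̄ = [-451/103, -429/103, -495/206] = K·y
y = (KᵀK)⁻¹·Kᵀ·(x' − x̄) = [22]
z = y + H·x̄ = [22] + [-20] = [2]

z = [2]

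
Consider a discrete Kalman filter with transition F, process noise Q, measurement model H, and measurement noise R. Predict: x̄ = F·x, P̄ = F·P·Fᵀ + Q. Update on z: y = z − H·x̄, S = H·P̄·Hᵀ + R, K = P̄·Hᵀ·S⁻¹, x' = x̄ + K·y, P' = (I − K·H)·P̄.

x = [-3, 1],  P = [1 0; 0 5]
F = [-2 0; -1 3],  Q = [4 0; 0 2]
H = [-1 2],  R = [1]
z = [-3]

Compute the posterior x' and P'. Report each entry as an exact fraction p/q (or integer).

x̄ = F·x = [6, 6]
P̄ = F·P·Fᵀ + Q = [8 2; 2 48]
y = z − H·x̄ = [-9]
S = H·P̄·Hᵀ + R = [193]
K = P̄·Hᵀ·S⁻¹ = [-4/193; 94/193]
x' = x̄ + K·y = [1194/193, 312/193]
P' = (I − K·H)·P̄ = [1528/193 762/193; 762/193 428/193]

x' = [1194/193, 312/193]
P' = [1528/193 762/193; 762/193 428/193]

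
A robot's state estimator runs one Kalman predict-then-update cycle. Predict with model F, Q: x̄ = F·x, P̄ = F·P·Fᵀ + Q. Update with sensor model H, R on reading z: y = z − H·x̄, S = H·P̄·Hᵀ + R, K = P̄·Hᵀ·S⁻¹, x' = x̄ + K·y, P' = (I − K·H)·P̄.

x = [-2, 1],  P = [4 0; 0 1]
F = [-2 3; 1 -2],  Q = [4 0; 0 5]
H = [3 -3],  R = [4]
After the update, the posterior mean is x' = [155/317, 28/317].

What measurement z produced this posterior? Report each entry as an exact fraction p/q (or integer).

x̄ = F·x = [7, -4]
P̄ = F·P·Fᵀ + Q = [29 -14; -14 13]
S = H·P̄·Hᵀ + R = [634]
K = P̄·Hᵀ·S⁻¹ = [129/634; -81/634]
x' − x̄ = [-2064/317, 1296/317] = K·y
y = (KᵀK)⁻¹·Kᵀ·(x' − x̄) = [-32]
z = y + H·x̄ = [-32] + [33] = [1]

z = [1]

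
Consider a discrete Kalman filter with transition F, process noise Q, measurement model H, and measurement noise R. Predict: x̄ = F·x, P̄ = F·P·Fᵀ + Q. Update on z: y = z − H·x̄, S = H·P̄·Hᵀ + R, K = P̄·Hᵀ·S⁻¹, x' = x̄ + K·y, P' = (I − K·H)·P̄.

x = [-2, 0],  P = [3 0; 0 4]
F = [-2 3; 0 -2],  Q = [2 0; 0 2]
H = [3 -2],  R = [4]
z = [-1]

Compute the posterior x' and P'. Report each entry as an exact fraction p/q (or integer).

x̄ = F·x = [4, 0]
P̄ = F·P·Fᵀ + Q = [50 -24; -24 18]
y = z − H·x̄ = [-13]
S = H·P̄·Hᵀ + R = [814]
K = P̄·Hᵀ·S⁻¹ = [9/37; -54/407]
x' = x̄ + K·y = [31/37, 702/407]
P' = (I − K·H)·P̄ = [68/37 84/37; 84/37 1494/407]

x' = [31/37, 702/407]
P' = [68/37 84/37; 84/37 1494/407]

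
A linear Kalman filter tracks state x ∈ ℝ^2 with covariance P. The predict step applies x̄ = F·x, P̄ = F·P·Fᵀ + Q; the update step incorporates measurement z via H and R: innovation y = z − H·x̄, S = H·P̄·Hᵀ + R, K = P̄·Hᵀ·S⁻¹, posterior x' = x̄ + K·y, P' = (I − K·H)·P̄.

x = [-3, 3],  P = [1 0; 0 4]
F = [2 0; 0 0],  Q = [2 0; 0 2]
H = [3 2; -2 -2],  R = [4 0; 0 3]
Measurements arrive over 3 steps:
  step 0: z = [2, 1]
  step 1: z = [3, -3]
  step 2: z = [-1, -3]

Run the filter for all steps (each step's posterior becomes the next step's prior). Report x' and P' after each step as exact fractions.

step 0: x̄ = F·x = [-6, 0]
step 0: P̄ = F·P·Fᵀ + Q = [6 0; 0 2]
step 0: y = z − H·x̄ = [20, -11]
step 0: S = H·P̄·Hᵀ + R = [66 -44; -44 35]
step 0: K = P̄·Hᵀ·S⁻¹ = [3/11 0; -18/187 -4/17]
step 0: x' = x̄ + K·y = [-6/11, 124/187]
step 0: P' = (I − K·H)·P̄ = [12/11 -12/11; -12/11 270/187]
step 1: x̄ = F·x = [-12/11, 0]
step 1: P̄ = F·P·Fᵀ + Q = [70/11 0; 0 2]
step 1: y = z − H·x̄ = [69/11, -57/11]
step 1: S = H·P̄·Hᵀ + R = [762/11 -508/11; -508/11 401/11]
step 1: K = P̄·Hᵀ·S⁻¹ = [35/127 0; -214/2159 -4/17]
step 1: x' = x̄ + K·y = [81/127, 1290/2159]
step 1: P' = (I − K·H)·P̄ = [140/127 -140/127; -140/127 3142/2159]
step 2: x̄ = F·x = [162/127, 0]
step 2: P̄ = F·P·Fᵀ + Q = [814/127 0; 0 2]
step 2: y = z − H·x̄ = [-613/127, -57/127]
step 2: S = H·P̄·Hᵀ + R = [8850/127 -5900/127; -5900/127 4653/127]
step 2: K = P̄·Hᵀ·S⁻¹ = [407/1475 0; -2494/25075 -4/17]
step 2: x' = x̄ + K·y = [-83/1475, 14686/25075]
step 2: P' = (I − K·H)·P̄ = [1628/1475 -1628/1475; -1628/1475 36526/25075]

step 0: x' = [-6/11, 124/187], P' = [12/11 -12/11; -12/11 270/187]
step 1: x' = [81/127, 1290/2159], P' = [140/127 -140/127; -140/127 3142/2159]
step 2: x' = [-83/1475, 14686/25075], P' = [1628/1475 -1628/1475; -1628/1475 36526/25075]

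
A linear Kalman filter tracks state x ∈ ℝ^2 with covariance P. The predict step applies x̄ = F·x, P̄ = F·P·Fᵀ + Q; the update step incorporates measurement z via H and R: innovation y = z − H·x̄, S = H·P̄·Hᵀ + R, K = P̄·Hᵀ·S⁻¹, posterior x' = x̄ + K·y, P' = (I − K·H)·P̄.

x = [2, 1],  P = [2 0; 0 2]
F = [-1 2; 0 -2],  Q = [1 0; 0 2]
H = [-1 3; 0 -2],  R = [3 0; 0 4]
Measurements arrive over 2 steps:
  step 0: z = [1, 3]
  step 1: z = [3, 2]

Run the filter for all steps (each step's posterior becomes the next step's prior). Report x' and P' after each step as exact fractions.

step 0: x̄ = F·x = [0, -2]
step 0: P̄ = F·P·Fᵀ + Q = [11 -8; -8 10]
step 0: y = z − H·x̄ = [7, -1]
step 0: S = H·P̄·Hᵀ + R = [152 -76; -76 44]
step 0: K = P̄·Hᵀ·S⁻¹ = [-27/76 -1/4; 1/6 -1/6]
step 0: x' = x̄ + K·y = [-85/38, -2/3]
step 0: P' = (I − K·H)·P̄ = [195/76 1/2; 1/2 1/3]
step 1: x̄ = F·x = [103/114, 4/3]
step 1: P̄ = F·P·Fᵀ + Q = [661/228 -1/3; -1/3 10/3]
step 1: y = z − H·x̄ = [-11/114, 14/3]
step 1: S = H·P̄·Hᵀ + R = [8641/228 -62/3; -62/3 52/3]
step 1: K = P̄·Hᵀ·S⁻¹ = [-3067/13099 -3153/13099; 2356/13099 -2229/13099]
step 1: x' = x̄ + K·y = [-2583/13099, 6836/13099]
step 1: P' = (I − K·H)·P̄ = [28119/13099 6306/13099; 6306/13099 4458/13099]

step 0: x' = [-85/38, -2/3], P' = [195/76 1/2; 1/2 1/3]
step 1: x' = [-2583/13099, 6836/13099], P' = [28119/13099 6306/13099; 6306/13099 4458/13099]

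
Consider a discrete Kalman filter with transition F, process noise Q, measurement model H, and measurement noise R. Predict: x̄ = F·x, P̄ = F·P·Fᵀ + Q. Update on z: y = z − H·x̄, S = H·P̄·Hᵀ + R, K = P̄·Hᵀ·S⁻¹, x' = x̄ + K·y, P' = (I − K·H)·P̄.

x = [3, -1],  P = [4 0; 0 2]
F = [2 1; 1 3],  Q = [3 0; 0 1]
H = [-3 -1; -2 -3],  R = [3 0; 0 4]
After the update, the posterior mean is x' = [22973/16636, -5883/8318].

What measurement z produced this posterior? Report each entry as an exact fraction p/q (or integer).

x̄ = F·x = [5, 0]
P̄ = F·P·Fᵀ + Q = [21 14; 14 23]
S = H·P̄·Hᵀ + R = [299 349; 349 463]
K = P̄·Hᵀ·S⁻¹ = [-6335/16636 1757/16636; 1879/8318 -3159/8318]
x' − x̄ = [-60207/16636, -5883/8318] = K·y
y = (KᵀK)⁻¹·Kᵀ·(x' − x̄) = [12, 9]
z = y + H·x̄ = [12, 9] + [-15, -10] = [-3, -1]

z = [-3, -1]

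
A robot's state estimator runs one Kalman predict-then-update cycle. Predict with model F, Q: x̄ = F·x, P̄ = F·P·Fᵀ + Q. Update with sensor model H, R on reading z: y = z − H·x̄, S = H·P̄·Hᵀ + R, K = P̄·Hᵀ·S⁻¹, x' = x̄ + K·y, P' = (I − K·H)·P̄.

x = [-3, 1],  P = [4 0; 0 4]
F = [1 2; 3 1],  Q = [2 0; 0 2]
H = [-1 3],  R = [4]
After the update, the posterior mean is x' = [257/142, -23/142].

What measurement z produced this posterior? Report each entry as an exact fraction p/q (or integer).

x̄ = F·x = [-1, -8]
P̄ = F·P·Fᵀ + Q = [22 20; 20 42]
S = H·P̄·Hᵀ + R = [284]
K = P̄·Hᵀ·S⁻¹ = [19/142; 53/142]
x' − x̄ = [399/142, 1113/142] = K·y
y = (KᵀK)⁻¹·Kᵀ·(x' − x̄) = [21]
z = y + H·x̄ = [21] + [-23] = [-2]

z = [-2]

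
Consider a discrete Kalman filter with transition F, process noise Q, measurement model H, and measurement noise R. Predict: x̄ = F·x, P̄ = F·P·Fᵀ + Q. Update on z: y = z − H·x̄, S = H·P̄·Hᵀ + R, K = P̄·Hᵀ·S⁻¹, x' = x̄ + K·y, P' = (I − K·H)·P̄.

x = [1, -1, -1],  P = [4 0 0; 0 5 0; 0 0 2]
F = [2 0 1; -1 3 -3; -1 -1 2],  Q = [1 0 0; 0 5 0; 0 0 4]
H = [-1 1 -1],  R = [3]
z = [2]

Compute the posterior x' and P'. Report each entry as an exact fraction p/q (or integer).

x' = [123/181, 37/181, -442/181]
P' = [2598/181 627/181 -1884/181; 627/181 1151/181 197/181; -1884/181 197/181 2201/181]

x̄ = F·x = [1, -1, -2]
P̄ = F·P·Fᵀ + Q = [19 -14 -4; -14 72 -23; -4 -23 21]
y = z − H·x̄ = [2]
S = H·P̄·Hᵀ + R = [181]
K = P̄·Hᵀ·S⁻¹ = [-29/181; 109/181; -40/181]
x' = x̄ + K·y = [123/181, 37/181, -442/181]
P' = (I − K·H)·P̄ = [2598/181 627/181 -1884/181; 627/181 1151/181 197/181; -1884/181 197/181 2201/181]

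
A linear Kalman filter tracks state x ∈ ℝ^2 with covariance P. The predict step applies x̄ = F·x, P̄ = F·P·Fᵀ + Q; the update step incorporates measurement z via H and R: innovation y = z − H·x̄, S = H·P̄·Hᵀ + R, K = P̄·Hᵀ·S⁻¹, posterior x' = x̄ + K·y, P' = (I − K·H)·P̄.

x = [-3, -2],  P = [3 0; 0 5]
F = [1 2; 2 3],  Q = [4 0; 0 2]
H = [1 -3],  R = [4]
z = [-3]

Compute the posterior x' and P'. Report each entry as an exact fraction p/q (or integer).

x' = [85/173, 180/173]
P' = [2781/346 1035/346; 1035/346 533/346]

x̄ = F·x = [-7, -12]
P̄ = F·P·Fᵀ + Q = [27 36; 36 59]
y = z − H·x̄ = [-32]
S = H·P̄·Hᵀ + R = [346]
K = P̄·Hᵀ·S⁻¹ = [-81/346; -141/346]
x' = x̄ + K·y = [85/173, 180/173]
P' = (I − K·H)·P̄ = [2781/346 1035/346; 1035/346 533/346]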